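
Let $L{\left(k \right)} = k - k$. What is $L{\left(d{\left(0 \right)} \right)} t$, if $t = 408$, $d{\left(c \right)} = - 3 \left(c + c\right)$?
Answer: $0$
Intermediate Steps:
$d{\left(c \right)} = - 6 c$ ($d{\left(c \right)} = - 3 \cdot 2 c = - 6 c$)
$L{\left(k \right)} = 0$
$L{\left(d{\left(0 \right)} \right)} t = 0 \cdot 408 = 0$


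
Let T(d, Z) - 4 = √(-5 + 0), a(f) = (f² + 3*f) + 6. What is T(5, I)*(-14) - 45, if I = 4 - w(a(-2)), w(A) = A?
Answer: -101 - 14*I*√5 ≈ -101.0 - 31.305*I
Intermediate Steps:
a(f) = 6 + f² + 3*f
I = 0 (I = 4 - (6 + (-2)² + 3*(-2)) = 4 - (6 + 4 - 6) = 4 - 1*4 = 4 - 4 = 0)
T(d, Z) = 4 + I*√5 (T(d, Z) = 4 + √(-5 + 0) = 4 + √(-5) = 4 + I*√5)
T(5, I)*(-14) - 45 = (4 + I*√5)*(-14) - 45 = (-56 - 14*I*√5) - 45 = -101 - 14*I*√5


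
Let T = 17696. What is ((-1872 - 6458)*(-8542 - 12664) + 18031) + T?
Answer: 176681707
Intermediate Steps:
((-1872 - 6458)*(-8542 - 12664) + 18031) + T = ((-1872 - 6458)*(-8542 - 12664) + 18031) + 17696 = (-8330*(-21206) + 18031) + 17696 = (176645980 + 18031) + 17696 = 176664011 + 17696 = 176681707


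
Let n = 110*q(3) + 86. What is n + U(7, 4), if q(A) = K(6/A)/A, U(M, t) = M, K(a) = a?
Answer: 499/3 ≈ 166.33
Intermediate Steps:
q(A) = 6/A² (q(A) = (6/A)/A = 6/A²)
n = 478/3 (n = 110*(6/3²) + 86 = 110*(6*(⅑)) + 86 = 110*(⅔) + 86 = 220/3 + 86 = 478/3 ≈ 159.33)
n + U(7, 4) = 478/3 + 7 = 499/3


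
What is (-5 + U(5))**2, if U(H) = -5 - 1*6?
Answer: 256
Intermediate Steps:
U(H) = -11 (U(H) = -5 - 6 = -11)
(-5 + U(5))**2 = (-5 - 11)**2 = (-16)**2 = 256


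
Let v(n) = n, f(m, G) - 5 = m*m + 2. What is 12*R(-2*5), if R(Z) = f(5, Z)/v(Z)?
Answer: -192/5 ≈ -38.400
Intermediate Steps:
f(m, G) = 7 + m**2 (f(m, G) = 5 + (m*m + 2) = 5 + (m**2 + 2) = 5 + (2 + m**2) = 7 + m**2)
R(Z) = 32/Z (R(Z) = (7 + 5**2)/Z = (7 + 25)/Z = 32/Z)
12*R(-2*5) = 12*(32/((-2*5))) = 12*(32/(-10)) = 12*(32*(-1/10)) = 12*(-16/5) = -192/5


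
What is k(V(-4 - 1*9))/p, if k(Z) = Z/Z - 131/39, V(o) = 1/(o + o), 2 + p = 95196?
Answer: -46/1856283 ≈ -2.4781e-5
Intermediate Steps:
p = 95194 (p = -2 + 95196 = 95194)
V(o) = 1/(2*o)
k(Z) = -92/39 (k(Z) = 1 - 131*1/39 = 1 - 131/39 = -92/39)
k(V(-4 - 1*9))/p = -92/39/95194 = -92/39*1/95194 = -46/1856283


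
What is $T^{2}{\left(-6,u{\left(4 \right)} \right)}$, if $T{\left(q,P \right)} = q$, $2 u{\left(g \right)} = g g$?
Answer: $36$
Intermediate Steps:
$u{\left(g \right)} = \frac{g^{2}}{2}$ ($u{\left(g \right)} = \frac{g g}{2} = \frac{g^{2}}{2}$)
$T^{2}{\left(-6,u{\left(4 \right)} \right)} = \left(-6\right)^{2} = 36$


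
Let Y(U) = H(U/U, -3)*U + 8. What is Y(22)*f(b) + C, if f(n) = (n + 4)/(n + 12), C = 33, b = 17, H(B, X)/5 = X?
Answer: -5805/29 ≈ -200.17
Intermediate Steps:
H(B, X) = 5*X
Y(U) = 8 - 15*U (Y(U) = (5*(-3))*U + 8 = -15*U + 8 = 8 - 15*U)
f(n) = (4 + n)/(12 + n)
Y(22)*f(b) + C = (8 - 15*22)*((4 + 17)/(12 + 17)) + 33 = (8 - 330)*(21/29) + 33 = -322*21/29 + 33 = -6762/29 + 33 = -5805/29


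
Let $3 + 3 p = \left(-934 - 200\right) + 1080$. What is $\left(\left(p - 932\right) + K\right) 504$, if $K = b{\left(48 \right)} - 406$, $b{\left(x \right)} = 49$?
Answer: $-659232$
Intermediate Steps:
$p = -19$ ($p = -1 + \frac{\left(-934 - 200\right) + 1080}{3} = -1 + \frac{-1134 + 1080}{3} = -1 + \frac{1}{3} \left(-54\right) = -1 - 18 = -19$)
$K = -357$ ($K = 49 - 406 = -357$)
$\left(\left(p - 932\right) + K\right) 504 = \left(\left(-19 - 932\right) - 357\right) 504 = \left(-951 - 357\right) 504 = \left(-1308\right) 504 = -659232$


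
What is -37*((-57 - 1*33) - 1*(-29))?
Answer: 2257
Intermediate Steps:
-37*((-57 - 1*33) - 1*(-29)) = -37*((-57 - 33) + 29) = -37*(-90 + 29) = -37*(-61) = 2257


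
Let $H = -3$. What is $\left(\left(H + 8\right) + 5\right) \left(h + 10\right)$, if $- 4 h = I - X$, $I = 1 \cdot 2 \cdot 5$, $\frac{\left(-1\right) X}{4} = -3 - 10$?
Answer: $205$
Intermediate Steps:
$X = 52$ ($X = - 4 \left(-3 - 10\right) = \left(-4\right) \left(-13\right) = 52$)
$I = 10$ ($I = 2 \cdot 5 = 10$)
$h = \frac{21}{2}$ ($h = - \frac{10 - 52}{4} = \left(- \frac{1}{4}\right) \left(-42\right) = \frac{21}{2} \approx 10.5$)
$\left(\left(H + 8\right) + 5\right) \left(h + 10\right) = \left(\left(-3 + 8\right) + 5\right) \left(\frac{21}{2} + 10\right) = \left(5 + 5\right) \frac{41}{2} = 10 \cdot \frac{41}{2} = 205$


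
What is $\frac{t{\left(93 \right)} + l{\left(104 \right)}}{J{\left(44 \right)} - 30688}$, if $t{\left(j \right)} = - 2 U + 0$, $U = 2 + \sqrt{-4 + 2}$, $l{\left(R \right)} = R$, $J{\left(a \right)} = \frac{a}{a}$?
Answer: $- \frac{100}{30687} + \frac{2 i \sqrt{2}}{30687} \approx -0.0032587 + 9.217 \cdot 10^{-5} i$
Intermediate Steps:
$J{\left(a \right)} = 1$
$U = 2 + i \sqrt{2}$ ($U = 2 + \sqrt{-2} = 2 + i \sqrt{2} \approx 2.0 + 1.4142 i$)
$t{\left(j \right)} = -4 - 2 i \sqrt{2}$ ($t{\left(j \right)} = - 2 \left(2 + i \sqrt{2}\right) + 0 = \left(-4 - 2 i \sqrt{2}\right) + 0 = -4 - 2 i \sqrt{2}$)
$\frac{t{\left(93 \right)} + l{\left(104 \right)}}{J{\left(44 \right)} - 30688} = \frac{\left(-4 - 2 i \sqrt{2}\right) + 104}{1 - 30688} = \frac{100 - 2 i \sqrt{2}}{-30687} = \left(100 - 2 i \sqrt{2}\right) \left(- \frac{1}{30687}\right) = - \frac{100}{30687} + \frac{2 i \sqrt{2}}{30687}$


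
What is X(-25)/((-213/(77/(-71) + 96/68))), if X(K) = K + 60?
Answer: -13825/257091 ≈ -0.053775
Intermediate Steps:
X(K) = 60 + K
X(-25)/((-213/(77/(-71) + 96/68))) = (60 - 25)/((-213/(77/(-71) + 96/68))) = 35/((-213/(77*(-1/71) + 96*(1/68)))) = 35/((-213/(-77/71 + 24/17))) = 35/((-213/395/1207)) = 35/((-213*1207/395)) = 35/(-257091/395) = 35*(-395/257091) = -13825/257091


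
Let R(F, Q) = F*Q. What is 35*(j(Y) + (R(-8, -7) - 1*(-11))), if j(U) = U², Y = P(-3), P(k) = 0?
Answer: 2345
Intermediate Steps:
Y = 0
35*(j(Y) + (R(-8, -7) - 1*(-11))) = 35*(0² + (-8*(-7) - 1*(-11))) = 35*(0 + (56 + 11)) = 35*(0 + 67) = 35*67 = 2345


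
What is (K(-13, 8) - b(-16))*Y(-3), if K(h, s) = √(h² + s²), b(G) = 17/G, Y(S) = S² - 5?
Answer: 17/4 + 4*√233 ≈ 65.307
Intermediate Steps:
Y(S) = -5 + S²
(K(-13, 8) - b(-16))*Y(-3) = (√((-13)² + 8²) - 17/(-16))*(-5 + (-3)²) = (√(169 + 64) - 17*(-1)/16)*(-5 + 9) = (√233 - 1*(-17/16))*4 = (√233 + 17/16)*4 = (17/16 + √233)*4 = 17/4 + 4*√233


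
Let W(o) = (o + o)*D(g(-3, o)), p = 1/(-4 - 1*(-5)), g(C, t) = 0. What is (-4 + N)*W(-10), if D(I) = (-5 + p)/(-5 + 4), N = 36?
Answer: -2560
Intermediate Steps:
p = 1 (p = 1/(-4 + 5) = 1/1 = 1)
D(I) = 4 (D(I) = (-5 + 1)/(-5 + 4) = -4/(-1) = -4*(-1) = 4)
W(o) = 8*o (W(o) = (o + o)*4 = (2*o)*4 = 8*o)
(-4 + N)*W(-10) = (-4 + 36)*(8*(-10)) = 32*(-80) = -2560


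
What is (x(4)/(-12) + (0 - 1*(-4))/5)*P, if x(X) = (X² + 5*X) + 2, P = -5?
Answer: 71/6 ≈ 11.833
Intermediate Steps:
x(X) = 2 + X² + 5*X
(x(4)/(-12) + (0 - 1*(-4))/5)*P = ((2 + 4² + 5*4)/(-12) + (0 - 1*(-4))/5)*(-5) = ((2 + 16 + 20)*(-1/12) + (0 + 4)*(⅕))*(-5) = (38*(-1/12) + 4*(⅕))*(-5) = (-19/6 + ⅘)*(-5) = -71/30*(-5) = 71/6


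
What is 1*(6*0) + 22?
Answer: 22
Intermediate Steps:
1*(6*0) + 22 = 1*0 + 22 = 0 + 22 = 22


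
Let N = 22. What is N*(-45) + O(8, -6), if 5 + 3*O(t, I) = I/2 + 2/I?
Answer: -8935/9 ≈ -992.78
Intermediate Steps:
O(t, I) = -5/3 + I/6 + 2/(3*I) (O(t, I) = -5/3 + (I/2 + 2/I)/3 = -5/3 + (I/6 + 2/(3*I)) = -5/3 + I/6 + 2/(3*I))
N*(-45) + O(8, -6) = 22*(-45) + (⅙)*(4 - 6*(-10 - 6))/(-6) = -990 + (⅙)*(-⅙)*(4 - 6*(-16)) = -990 + (⅙)*(-⅙)*(4 + 96) = -990 + (⅙)*(-⅙)*100 = -990 - 25/9 = -8935/9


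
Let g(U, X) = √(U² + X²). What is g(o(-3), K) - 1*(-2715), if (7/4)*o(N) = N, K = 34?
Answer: 2715 + 2*√14197/7 ≈ 2749.0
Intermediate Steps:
o(N) = 4*N/7
g(o(-3), K) - 1*(-2715) = √(((4/7)*(-3))² + 34²) - 1*(-2715) = √((-12/7)² + 1156) + 2715 = √(144/49 + 1156) + 2715 = √(56788/49) + 2715 = 2*√14197/7 + 2715 = 2715 + 2*√14197/7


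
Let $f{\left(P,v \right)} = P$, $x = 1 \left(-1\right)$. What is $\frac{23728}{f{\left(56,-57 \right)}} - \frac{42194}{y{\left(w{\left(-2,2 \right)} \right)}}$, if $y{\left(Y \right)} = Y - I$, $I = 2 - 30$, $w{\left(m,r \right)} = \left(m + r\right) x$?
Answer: $- \frac{15165}{14} \approx -1083.2$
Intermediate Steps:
$x = -1$
$w{\left(m,r \right)} = - m - r$ ($w{\left(m,r \right)} = \left(m + r\right) \left(-1\right) = - m - r$)
$I = -28$ ($I = 2 - 30 = -28$)
$y{\left(Y \right)} = 28 + Y$ ($y{\left(Y \right)} = Y - -28 = Y + 28 = 28 + Y$)
$\frac{23728}{f{\left(56,-57 \right)}} - \frac{42194}{y{\left(w{\left(-2,2 \right)} \right)}} = \frac{23728}{56} - \frac{42194}{28 - 0} = 23728 \cdot \frac{1}{56} - \frac{42194}{28 + \left(2 - 2\right)} = \frac{2966}{7} - \frac{42194}{28 + 0} = \frac{2966}{7} - \frac{42194}{28} = \frac{2966}{7} - \frac{21097}{14} = - \frac{15165}{14}$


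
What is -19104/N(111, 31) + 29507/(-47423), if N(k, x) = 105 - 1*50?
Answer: -907591877/2608265 ≈ -347.97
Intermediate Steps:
N(k, x) = 55 (N(k, x) = 105 - 50 = 55)
-19104/N(111, 31) + 29507/(-47423) = -19104/55 + 29507/(-47423) = -19104*1/55 + 29507*(-1/47423) = -19104/55 - 29507/47423 = -907591877/2608265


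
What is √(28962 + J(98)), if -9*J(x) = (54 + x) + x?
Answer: 2*√65102/3 ≈ 170.10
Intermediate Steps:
J(x) = -6 - 2*x/9 (J(x) = -((54 + x) + x)/9 = -(54 + 2*x)/9 = -6 - 2*x/9)
√(28962 + J(98)) = √(28962 + (-6 - 2/9*98)) = √(28962 + (-6 - 196/9)) = √(28962 - 250/9) = √(260408/9) = 2*√65102/3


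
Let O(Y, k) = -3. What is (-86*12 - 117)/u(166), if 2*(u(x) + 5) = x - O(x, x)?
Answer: -766/53 ≈ -14.453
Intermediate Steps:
u(x) = -7/2 + x/2 (u(x) = -5 + (x - 1*(-3))/2 = -5 + (x + 3)/2 = -5 + (3 + x)/2 = -5 + (3/2 + x/2) = -7/2 + x/2)
(-86*12 - 117)/u(166) = (-86*12 - 117)/(-7/2 + (½)*166) = (-1032 - 117)/(-7/2 + 83) = -1149/159/2 = -1149*2/159 = -766/53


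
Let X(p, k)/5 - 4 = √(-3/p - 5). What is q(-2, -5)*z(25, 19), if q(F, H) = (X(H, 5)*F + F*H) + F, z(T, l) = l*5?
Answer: -3040 - 190*I*√110 ≈ -3040.0 - 1992.7*I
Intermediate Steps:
X(p, k) = 20 + 5*√(-5 - 3/p) (X(p, k) = 20 + 5*√(-3/p - 5) = 20 + 5*√(-5 - 3/p))
z(T, l) = 5*l
q(F, H) = F + F*H + F*(20 + 5*√(-5 - 3/H)) (q(F, H) = ((20 + 5*√(-5 - 3/H))*F + F*H) + F = (F*(20 + 5*√(-5 - 3/H)) + F*H) + F = (F*H + F*(20 + 5*√(-5 - 3/H))) + F = F + F*H + F*(20 + 5*√(-5 - 3/H)))
q(-2, -5)*z(25, 19) = (-2*(21 - 5 + 5*√((-3 - 5*(-5))/(-5))))*(5*19) = -2*(21 - 5 + 5*√(-(-3 + 25)/5))*95 = -2*(21 - 5 + 5*√(-⅕*22))*95 = -2*(21 - 5 + 5*√(-22/5))*95 = -2*(21 - 5 + 5*(I*√110/5))*95 = -2*(21 - 5 + I*√110)*95 = -2*(16 + I*√110)*95 = (-32 - 2*I*√110)*95 = -3040 - 190*I*√110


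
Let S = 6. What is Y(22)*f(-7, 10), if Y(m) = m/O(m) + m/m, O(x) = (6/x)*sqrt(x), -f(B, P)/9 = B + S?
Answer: 9 + 33*sqrt(22) ≈ 163.78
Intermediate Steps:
f(B, P) = -54 - 9*B (f(B, P) = -9*(B + 6) = -9*(6 + B) = -54 - 9*B)
O(x) = 6/sqrt(x)
Y(m) = 1 + m**(3/2)/6 (Y(m) = m/((6/sqrt(m))) + m/m = m*(sqrt(m)/6) + 1 = m**(3/2)/6 + 1 = 1 + m**(3/2)/6)
Y(22)*f(-7, 10) = (1 + 22**(3/2)/6)*(-54 - 9*(-7)) = (1 + (22*sqrt(22))/6)*(-54 + 63) = (1 + 11*sqrt(22)/3)*9 = 9 + 33*sqrt(22)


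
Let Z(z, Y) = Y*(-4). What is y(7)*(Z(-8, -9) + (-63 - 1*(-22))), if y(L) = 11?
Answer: -55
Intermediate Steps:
Z(z, Y) = -4*Y
y(7)*(Z(-8, -9) + (-63 - 1*(-22))) = 11*(-4*(-9) + (-63 - 1*(-22))) = 11*(36 + (-63 + 22)) = 11*(36 - 41) = 11*(-5) = -55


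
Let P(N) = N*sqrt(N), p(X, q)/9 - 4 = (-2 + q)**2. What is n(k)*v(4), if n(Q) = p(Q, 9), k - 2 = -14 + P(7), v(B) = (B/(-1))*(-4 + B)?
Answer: 0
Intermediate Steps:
p(X, q) = 36 + 9*(-2 + q)**2
v(B) = -B*(-4 + B) (v(B) = (B*(-1))*(-4 + B) = (-B)*(-4 + B) = -B*(-4 + B))
P(N) = N**(3/2)
k = -12 + 7*sqrt(7) (k = 2 + (-14 + 7**(3/2)) = 2 + (-14 + 7*sqrt(7)) = -12 + 7*sqrt(7) ≈ 6.5203)
n(Q) = 477 (n(Q) = 36 + 9*(-2 + 9)**2 = 36 + 9*7**2 = 36 + 9*49 = 36 + 441 = 477)
n(k)*v(4) = 477*(4*(4 - 1*4)) = 477*(4*(4 - 4)) = 477*(4*0) = 477*0 = 0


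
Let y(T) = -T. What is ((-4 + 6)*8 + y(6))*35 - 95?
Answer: 255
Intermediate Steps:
((-4 + 6)*8 + y(6))*35 - 95 = ((-4 + 6)*8 - 1*6)*35 - 95 = (2*8 - 6)*35 - 95 = (16 - 6)*35 - 95 = 10*35 - 95 = 350 - 95 = 255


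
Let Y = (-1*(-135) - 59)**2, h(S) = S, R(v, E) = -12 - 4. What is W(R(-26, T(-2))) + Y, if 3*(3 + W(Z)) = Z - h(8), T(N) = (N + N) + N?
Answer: 5765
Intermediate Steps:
T(N) = 3*N (T(N) = 2*N + N = 3*N)
R(v, E) = -16
Y = 5776 (Y = (135 - 59)**2 = 76**2 = 5776)
W(Z) = -17/3 + Z/3 (W(Z) = -3 + (Z - 1*8)/3 = -3 + (Z - 8)/3 = -3 + (-8 + Z)/3 = -3 + (-8/3 + Z/3) = -17/3 + Z/3)
W(R(-26, T(-2))) + Y = (-17/3 + (1/3)*(-16)) + 5776 = (-17/3 - 16/3) + 5776 = -11 + 5776 = 5765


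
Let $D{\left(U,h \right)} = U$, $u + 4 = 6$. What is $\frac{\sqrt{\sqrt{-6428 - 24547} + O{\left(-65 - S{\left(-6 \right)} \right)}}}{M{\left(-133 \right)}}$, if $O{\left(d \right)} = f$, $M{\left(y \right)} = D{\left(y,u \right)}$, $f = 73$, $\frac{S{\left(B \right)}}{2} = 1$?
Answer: $- \frac{\sqrt{73 + 5 i \sqrt{1239}}}{133} \approx -0.086308 - 0.057639 i$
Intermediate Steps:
$u = 2$ ($u = -4 + 6 = 2$)
$S{\left(B \right)} = 2$ ($S{\left(B \right)} = 2 \cdot 1 = 2$)
$M{\left(y \right)} = y$
$O{\left(d \right)} = 73$
$\frac{\sqrt{\sqrt{-6428 - 24547} + O{\left(-65 - S{\left(-6 \right)} \right)}}}{M{\left(-133 \right)}} = \frac{\sqrt{\sqrt{-6428 - 24547} + 73}}{-133} = \sqrt{\sqrt{-30975} + 73} \left(- \frac{1}{133}\right) = \sqrt{5 i \sqrt{1239} + 73} \left(- \frac{1}{133}\right) = \sqrt{73 + 5 i \sqrt{1239}} \left(- \frac{1}{133}\right) = - \frac{\sqrt{73 + 5 i \sqrt{1239}}}{133}$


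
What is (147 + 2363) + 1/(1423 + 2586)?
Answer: 10062591/4009 ≈ 2510.0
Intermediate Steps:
(147 + 2363) + 1/(1423 + 2586) = 2510 + 1/4009 = 10062591/4009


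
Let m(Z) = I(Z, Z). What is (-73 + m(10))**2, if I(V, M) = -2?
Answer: 5625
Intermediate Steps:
m(Z) = -2
(-73 + m(10))**2 = (-73 - 2)**2 = (-75)**2 = 5625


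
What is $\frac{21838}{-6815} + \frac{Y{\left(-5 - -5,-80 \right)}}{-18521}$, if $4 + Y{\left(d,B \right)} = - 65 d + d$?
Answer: $- \frac{404434338}{126220615} \approx -3.2042$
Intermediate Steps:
$Y{\left(d,B \right)} = -4 - 64 d$ ($Y{\left(d,B \right)} = -4 + \left(- 65 d + d\right) = -4 - 64 d$)
$\frac{21838}{-6815} + \frac{Y{\left(-5 - -5,-80 \right)}}{-18521} = \frac{21838}{-6815} + \frac{-4 - 64 \left(-5 - -5\right)}{-18521} = 21838 \left(- \frac{1}{6815}\right) + \left(-4 - 64 \left(-5 + 5\right)\right) \left(- \frac{1}{18521}\right) = - \frac{21838}{6815} + \left(-4 - 0\right) \left(- \frac{1}{18521}\right) = - \frac{21838}{6815} + \left(-4 + 0\right) \left(- \frac{1}{18521}\right) = - \frac{21838}{6815} - - \frac{4}{18521} = - \frac{21838}{6815} + \frac{4}{18521} = - \frac{404434338}{126220615}$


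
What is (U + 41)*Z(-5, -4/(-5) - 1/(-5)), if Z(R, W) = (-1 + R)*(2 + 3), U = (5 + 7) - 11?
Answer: -1260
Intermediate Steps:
U = 1 (U = 12 - 11 = 1)
Z(R, W) = -5 + 5*R (Z(R, W) = (-1 + R)*5 = -5 + 5*R)
(U + 41)*Z(-5, -4/(-5) - 1/(-5)) = (1 + 41)*(-5 + 5*(-5)) = 42*(-5 - 25) = 42*(-30) = -1260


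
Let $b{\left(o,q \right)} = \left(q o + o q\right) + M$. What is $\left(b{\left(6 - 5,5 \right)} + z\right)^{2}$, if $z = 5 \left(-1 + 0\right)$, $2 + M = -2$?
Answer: $1$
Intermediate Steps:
$M = -4$ ($M = -2 - 2 = -4$)
$b{\left(o,q \right)} = -4 + 2 o q$ ($b{\left(o,q \right)} = \left(q o + o q\right) - 4 = \left(o q + o q\right) - 4 = 2 o q - 4 = -4 + 2 o q$)
$z = -5$ ($z = 5 \left(-1\right) = -5$)
$\left(b{\left(6 - 5,5 \right)} + z\right)^{2} = \left(\left(-4 + 2 \left(6 - 5\right) 5\right) - 5\right)^{2} = \left(\left(-4 + 2 \cdot 1 \cdot 5\right) - 5\right)^{2} = \left(\left(-4 + 10\right) - 5\right)^{2} = \left(6 - 5\right)^{2} = 1^{2} = 1$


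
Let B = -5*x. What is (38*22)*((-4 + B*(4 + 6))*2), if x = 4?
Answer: -341088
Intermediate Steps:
B = -20 (B = -5*4 = -20)
(38*22)*((-4 + B*(4 + 6))*2) = (38*22)*((-4 - 20*(4 + 6))*2) = 836*((-4 - 20*10)*2) = 836*((-4 - 200)*2) = 836*(-204*2) = 836*(-408) = -341088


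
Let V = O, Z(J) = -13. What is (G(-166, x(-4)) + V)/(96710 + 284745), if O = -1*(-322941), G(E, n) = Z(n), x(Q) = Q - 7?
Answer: 322928/381455 ≈ 0.84657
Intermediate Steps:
x(Q) = -7 + Q
G(E, n) = -13
O = 322941
V = 322941
(G(-166, x(-4)) + V)/(96710 + 284745) = (-13 + 322941)/(96710 + 284745) = 322928/381455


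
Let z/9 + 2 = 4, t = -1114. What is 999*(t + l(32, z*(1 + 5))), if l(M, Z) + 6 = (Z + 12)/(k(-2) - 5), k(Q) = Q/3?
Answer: -19380600/17 ≈ -1.1400e+6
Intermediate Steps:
z = 18 (z = -18 + 9*4 = -18 + 36 = 18)
k(Q) = Q/3 (k(Q) = Q*(1/3) = Q/3)
l(M, Z) = -138/17 - 3*Z/17 (l(M, Z) = -6 + (Z + 12)/((1/3)*(-2) - 5) = -6 + (12 + Z)/(-2/3 - 5) = -6 + (12 + Z)/(-17/3) = -6 + (12 + Z)*(-3/17) = -6 + (-36/17 - 3*Z/17) = -138/17 - 3*Z/17)
999*(t + l(32, z*(1 + 5))) = 999*(-1114 + (-138/17 - 54*(1 + 5)/17)) = 999*(-1114 + (-138/17 - 54*6/17)) = 999*(-1114 + (-138/17 - 3/17*108)) = 999*(-1114 + (-138/17 - 324/17)) = 999*(-1114 - 462/17) = 999*(-19400/17) = -19380600/17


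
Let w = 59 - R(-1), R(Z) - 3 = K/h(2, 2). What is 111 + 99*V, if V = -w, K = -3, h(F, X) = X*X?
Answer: -22029/4 ≈ -5507.3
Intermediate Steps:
h(F, X) = X**2
R(Z) = 9/4 (R(Z) = 3 - 3/(2**2) = 3 - 3/4 = 9/4)
w = 227/4 (w = 59 - 1*9/4 = 59 - 9/4 = 227/4 ≈ 56.750)
V = -227/4 (V = -1*227/4 = -227/4 ≈ -56.750)
111 + 99*V = 111 + 99*(-227/4) = 111 - 22473/4 = -22029/4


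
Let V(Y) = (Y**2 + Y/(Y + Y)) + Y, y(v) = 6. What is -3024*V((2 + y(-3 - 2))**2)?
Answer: -12581352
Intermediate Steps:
V(Y) = 1/2 + Y + Y**2 (V(Y) = (Y**2 + Y/((2*Y))) + Y = (Y**2 + (1/(2*Y))*Y) + Y = (Y**2 + 1/2) + Y = (1/2 + Y**2) + Y = 1/2 + Y + Y**2)
-3024*V((2 + y(-3 - 2))**2) = -3024*(1/2 + (2 + 6)**2 + ((2 + 6)**2)**2) = -3024*(1/2 + 8**2 + (8**2)**2) = -3024*(1/2 + 64 + 64**2) = -3024*(1/2 + 64 + 4096) = -3024*8321/2 = -12581352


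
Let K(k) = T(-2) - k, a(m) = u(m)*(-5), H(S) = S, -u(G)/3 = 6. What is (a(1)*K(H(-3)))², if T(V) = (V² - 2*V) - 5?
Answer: 291600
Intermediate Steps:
u(G) = -18 (u(G) = -3*6 = -18)
T(V) = -5 + V² - 2*V
a(m) = 90 (a(m) = -18*(-5) = 90)
K(k) = 3 - k (K(k) = (-5 + (-2)² - 2*(-2)) - k = (-5 + 4 + 4) - k = 3 - k)
(a(1)*K(H(-3)))² = (90*(3 - 1*(-3)))² = (90*(3 + 3))² = (90*6)² = 540² = 291600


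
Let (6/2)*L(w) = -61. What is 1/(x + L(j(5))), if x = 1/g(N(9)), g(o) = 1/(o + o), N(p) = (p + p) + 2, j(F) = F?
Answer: 3/59 ≈ 0.050847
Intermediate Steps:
N(p) = 2 + 2*p (N(p) = 2*p + 2 = 2 + 2*p)
g(o) = 1/(2*o)
L(w) = -61/3 (L(w) = (1/3)*(-61) = -61/3)
x = 40 (x = 1/(1/(2*(2 + 2*9))) = 1/(1/(2*(2 + 18))) = 1/((1/2)/20) = 1/((1/2)*(1/20)) = 1/(1/40) = 40)
1/(x + L(j(5))) = 1/(40 - 61/3) = 1/(59/3) = 3/59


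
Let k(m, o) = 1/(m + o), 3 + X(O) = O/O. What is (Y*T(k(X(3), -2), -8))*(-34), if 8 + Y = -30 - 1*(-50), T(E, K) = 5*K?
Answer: 16320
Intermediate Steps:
X(O) = -2 (X(O) = -3 + O/O = -3 + 1 = -2)
Y = 12 (Y = -8 + (-30 - 1*(-50)) = -8 + (-30 + 50) = -8 + 20 = 12)
(Y*T(k(X(3), -2), -8))*(-34) = (12*(5*(-8)))*(-34) = (12*(-40))*(-34) = -480*(-34) = 16320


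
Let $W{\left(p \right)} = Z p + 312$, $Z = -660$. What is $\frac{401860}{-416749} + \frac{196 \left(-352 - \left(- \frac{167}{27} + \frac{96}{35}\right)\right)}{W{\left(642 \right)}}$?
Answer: $- \frac{4781685517159}{5955351544980} \approx -0.80292$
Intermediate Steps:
$W{\left(p \right)} = 312 - 660 p$ ($W{\left(p \right)} = - 660 p + 312 = 312 - 660 p$)
$\frac{401860}{-416749} + \frac{196 \left(-352 - \left(- \frac{167}{27} + \frac{96}{35}\right)\right)}{W{\left(642 \right)}} = \frac{401860}{-416749} + \frac{196 \left(-352 - \left(- \frac{167}{27} + \frac{96}{35}\right)\right)}{312 - 423720} = 401860 \left(- \frac{1}{416749}\right) + \frac{196 \left(-352 - - \frac{3253}{945}\right)}{312 - 423720} = - \frac{401860}{416749} + \frac{196 \left(-352 + \left(- \frac{96}{35} + \frac{167}{27}\right)\right)}{-423408} = - \frac{401860}{416749} + 196 \left(-352 + \frac{3253}{945}\right) \left(- \frac{1}{423408}\right) = - \frac{401860}{416749} + 196 \left(- \frac{329387}{945}\right) \left(- \frac{1}{423408}\right) = - \frac{401860}{416749} - - \frac{2305709}{14290020} = - \frac{401860}{416749} + \frac{2305709}{14290020} = - \frac{4781685517159}{5955351544980}$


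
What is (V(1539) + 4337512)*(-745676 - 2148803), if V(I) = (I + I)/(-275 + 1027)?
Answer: -4720623315592429/376 ≈ -1.2555e+13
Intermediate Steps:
V(I) = I/376 (V(I) = (2*I)/752 = (2*I)*(1/752) = I/376)
(V(1539) + 4337512)*(-745676 - 2148803) = ((1/376)*1539 + 4337512)*(-745676 - 2148803) = (1539/376 + 4337512)*(-2894479) = (1630906051/376)*(-2894479) = -4720623315592429/376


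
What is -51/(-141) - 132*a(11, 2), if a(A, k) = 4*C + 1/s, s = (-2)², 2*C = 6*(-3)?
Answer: 221810/47 ≈ 4719.4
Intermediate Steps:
C = -9 (C = (6*(-3))/2 = (½)*(-18) = -9)
s = 4
a(A, k) = -143/4 (a(A, k) = 4*(-9) + 1/4 = -36 + ¼ = -143/4)
-51/(-141) - 132*a(11, 2) = -51/(-141) - 132*(-143/4) = -51*(-1/141) + 4719 = 17/47 + 4719 = 221810/47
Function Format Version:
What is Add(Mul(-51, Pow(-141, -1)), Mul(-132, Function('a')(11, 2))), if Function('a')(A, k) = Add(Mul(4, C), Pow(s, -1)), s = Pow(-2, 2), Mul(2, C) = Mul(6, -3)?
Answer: Rational(221810, 47) ≈ 4719.4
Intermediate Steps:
C = -9 (C = Mul(Rational(1, 2), Mul(6, -3)) = Mul(Rational(1, 2), -18) = -9)
s = 4
Function('a')(A, k) = Rational(-143, 4) (Function('a')(A, k) = Add(Mul(4, -9), Pow(4, -1)) = Add(-36, Rational(1, 4)) = Rational(-143, 4))
Add(Mul(-51, Pow(-141, -1)), Mul(-132, Function('a')(11, 2))) = Add(Mul(-51, Pow(-141, -1)), Mul(-132, Rational(-143, 4))) = Add(Mul(-51, Rational(-1, 141)), 4719) = Add(Rational(17, 47), 4719) = Rational(221810, 47)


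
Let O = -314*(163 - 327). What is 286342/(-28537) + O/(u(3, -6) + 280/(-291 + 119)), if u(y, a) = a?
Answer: -192939629/28537 ≈ -6761.0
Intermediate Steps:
O = 51496 (O = -314*(-164) = 51496)
286342/(-28537) + O/(u(3, -6) + 280/(-291 + 119)) = 286342/(-28537) + 51496/(-6 + 280/(-291 + 119)) = 286342*(-1/28537) + 51496/(-6 + 280/(-172)) = -286342/28537 + 51496/(-6 + 280*(-1/172)) = -286342/28537 + 51496/(-6 - 70/43) = -286342/28537 + 51496/(-328/43) = -286342/28537 + 51496*(-43/328) = -286342/28537 - 6751 = -192939629/28537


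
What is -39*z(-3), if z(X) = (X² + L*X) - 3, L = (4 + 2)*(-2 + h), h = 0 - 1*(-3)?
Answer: 468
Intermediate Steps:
h = 3 (h = 0 + 3 = 3)
L = 6 (L = (4 + 2)*(-2 + 3) = 6*1 = 6)
z(X) = -3 + X² + 6*X (z(X) = (X² + 6*X) - 3 = -3 + X² + 6*X)
-39*z(-3) = -39*(-3 + (-3)² + 6*(-3)) = -39*(-3 + 9 - 18) = -39*(-12) = 468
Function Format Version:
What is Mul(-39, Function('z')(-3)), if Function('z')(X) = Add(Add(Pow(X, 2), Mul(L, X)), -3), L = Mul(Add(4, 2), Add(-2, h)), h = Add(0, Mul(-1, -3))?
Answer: 468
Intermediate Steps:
h = 3 (h = Add(0, 3) = 3)
L = 6 (L = Mul(Add(4, 2), Add(-2, 3)) = Mul(6, 1) = 6)
Function('z')(X) = Add(-3, Pow(X, 2), Mul(6, X)) (Function('z')(X) = Add(Add(Pow(X, 2), Mul(6, X)), -3) = Add(-3, Pow(X, 2), Mul(6, X)))
Mul(-39, Function('z')(-3)) = Mul(-39, Add(-3, Pow(-3, 2), Mul(6, -3))) = Mul(-39, Add(-3, 9, -18)) = Mul(-39, -12) = 468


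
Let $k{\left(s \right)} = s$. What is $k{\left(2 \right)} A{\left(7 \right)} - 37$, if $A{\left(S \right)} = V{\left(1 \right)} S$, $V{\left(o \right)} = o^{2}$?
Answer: $-23$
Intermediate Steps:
$A{\left(S \right)} = S$ ($A{\left(S \right)} = 1^{2} S = 1 S = S$)
$k{\left(2 \right)} A{\left(7 \right)} - 37 = 2 \cdot 7 - 37 = 14 - 37 = -23$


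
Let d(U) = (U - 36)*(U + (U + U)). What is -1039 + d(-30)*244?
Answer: 1448321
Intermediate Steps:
d(U) = 3*U*(-36 + U) (d(U) = (-36 + U)*(U + 2*U) = (-36 + U)*(3*U) = 3*U*(-36 + U))
-1039 + d(-30)*244 = -1039 + (3*(-30)*(-36 - 30))*244 = -1039 + (3*(-30)*(-66))*244 = -1039 + 5940*244 = -1039 + 1449360 = 1448321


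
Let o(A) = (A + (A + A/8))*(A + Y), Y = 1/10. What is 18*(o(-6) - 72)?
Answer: 1161/20 ≈ 58.050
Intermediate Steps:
Y = ⅒ ≈ 0.10000
o(A) = 17*A*(⅒ + A)/8 (o(A) = (A + (A + A/8))*(A + ⅒) = (A + (A + A*(⅛)))*(⅒ + A) = (A + (A + A/8))*(⅒ + A) = (A + 9*A/8)*(⅒ + A) = (17*A/8)*(⅒ + A) = 17*A*(⅒ + A)/8)
18*(o(-6) - 72) = 18*((17/80)*(-6)*(1 + 10*(-6)) - 72) = 18*((17/80)*(-6)*(1 - 60) - 72) = 18*((17/80)*(-6)*(-59) - 72) = 18*(3009/40 - 72) = 18*(129/40) = 1161/20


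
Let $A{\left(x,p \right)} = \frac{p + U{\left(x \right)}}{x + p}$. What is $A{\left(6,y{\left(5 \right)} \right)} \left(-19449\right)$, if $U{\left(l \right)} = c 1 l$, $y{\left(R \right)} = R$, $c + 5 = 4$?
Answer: $\frac{19449}{11} \approx 1768.1$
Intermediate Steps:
$c = -1$ ($c = -5 + 4 = -1$)
$U{\left(l \right)} = - l$ ($U{\left(l \right)} = \left(-1\right) 1 l = - l$)
$A{\left(x,p \right)} = \frac{p - x}{p + x}$ ($A{\left(x,p \right)} = \frac{p - x}{x + p} = \frac{p - x}{p + x}$)
$A{\left(6,y{\left(5 \right)} \right)} \left(-19449\right) = \frac{5 - 6}{5 + 6} \left(-19449\right) = \frac{5 - 6}{11} \left(-19449\right) = \frac{1}{11} \left(-1\right) \left(-19449\right) = \left(- \frac{1}{11}\right) \left(-19449\right) = \frac{19449}{11}$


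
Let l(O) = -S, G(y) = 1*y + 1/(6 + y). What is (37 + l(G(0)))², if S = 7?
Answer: 900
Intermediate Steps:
G(y) = y + 1/(6 + y)
l(O) = -7 (l(O) = -1*7 = -7)
(37 + l(G(0)))² = (37 - 7)² = 30² = 900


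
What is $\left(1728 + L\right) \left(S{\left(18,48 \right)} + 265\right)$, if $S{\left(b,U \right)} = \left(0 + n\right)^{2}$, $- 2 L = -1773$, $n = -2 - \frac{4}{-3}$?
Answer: $\frac{1388009}{2} \approx 6.94 \cdot 10^{5}$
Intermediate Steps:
$n = - \frac{2}{3}$ ($n = -2 - 4 \left(- \frac{1}{3}\right) = -2 - - \frac{4}{3} = -2 + \frac{4}{3} = - \frac{2}{3} \approx -0.66667$)
$L = \frac{1773}{2}$ ($L = \left(- \frac{1}{2}\right) \left(-1773\right) = \frac{1773}{2} \approx 886.5$)
$S{\left(b,U \right)} = \frac{4}{9}$ ($S{\left(b,U \right)} = \left(0 - \frac{2}{3}\right)^{2} = \left(- \frac{2}{3}\right)^{2} = \frac{4}{9}$)
$\left(1728 + L\right) \left(S{\left(18,48 \right)} + 265\right) = \left(1728 + \frac{1773}{2}\right) \left(\frac{4}{9} + 265\right) = \frac{5229}{2} \cdot \frac{2389}{9} = \frac{1388009}{2}$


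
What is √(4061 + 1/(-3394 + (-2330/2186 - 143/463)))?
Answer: √2997441366650061110785/859129970 ≈ 63.726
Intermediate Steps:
√(4061 + 1/(-3394 + (-2330/2186 - 143/463))) = √(4061 + 1/(-3394 + (-2330*1/2186 - 143*1/463))) = √(4061 + 1/(-3394 + (-1165/1093 - 143/463))) = √(4061 + 1/(-3394 - 695694/506059)) = √(4061 + 1/(-1718259940/506059)) = √(4061 - 506059/1718259940) = √(6977853110281/1718259940) = √2997441366650061110785/859129970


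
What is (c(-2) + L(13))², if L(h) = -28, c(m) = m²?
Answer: 576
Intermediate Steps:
(c(-2) + L(13))² = ((-2)² - 28)² = (4 - 28)² = (-24)² = 576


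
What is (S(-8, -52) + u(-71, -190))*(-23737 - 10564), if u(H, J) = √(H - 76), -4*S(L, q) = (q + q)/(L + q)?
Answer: 445913/30 - 240107*I*√3 ≈ 14864.0 - 4.1588e+5*I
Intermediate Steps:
S(L, q) = -q/(2*(L + q)) (S(L, q) = -(q + q)/(4*(L + q)) = -2*q/(4*(L + q)) = -q/(2*(L + q)))
u(H, J) = √(-76 + H)
(S(-8, -52) + u(-71, -190))*(-23737 - 10564) = (-1*(-52)/(2*(-8) + 2*(-52)) + √(-76 - 71))*(-23737 - 10564) = (-1*(-52)/(-16 - 104) + √(-147))*(-34301) = (-1*(-52)/(-120) + 7*I*√3)*(-34301) = (-1*(-52)*(-1/120) + 7*I*√3)*(-34301) = (-13/30 + 7*I*√3)*(-34301) = 445913/30 - 240107*I*√3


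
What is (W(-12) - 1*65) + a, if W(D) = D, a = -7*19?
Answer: -210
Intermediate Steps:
a = -133
(W(-12) - 1*65) + a = (-12 - 1*65) - 133 = (-12 - 65) - 133 = -77 - 133 = -210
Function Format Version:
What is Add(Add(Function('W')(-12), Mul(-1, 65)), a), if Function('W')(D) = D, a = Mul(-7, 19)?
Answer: -210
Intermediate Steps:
a = -133
Add(Add(Function('W')(-12), Mul(-1, 65)), a) = Add(Add(-12, Mul(-1, 65)), -133) = Add(Add(-12, -65), -133) = Add(-77, -133) = -210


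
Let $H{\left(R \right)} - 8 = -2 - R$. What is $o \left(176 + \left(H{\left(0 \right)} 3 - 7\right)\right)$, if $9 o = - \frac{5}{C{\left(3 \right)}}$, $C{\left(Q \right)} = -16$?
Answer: $\frac{935}{144} \approx 6.4931$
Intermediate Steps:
$H{\left(R \right)} = 6 - R$ ($H{\left(R \right)} = 8 - \left(2 + R\right) = 6 - R$)
$o = \frac{5}{144}$ ($o = \frac{\left(-5\right) \frac{1}{-16}}{9} = \frac{\left(-5\right) \left(- \frac{1}{16}\right)}{9} = \frac{1}{9} \cdot \frac{5}{16} = \frac{5}{144} \approx 0.034722$)
$o \left(176 + \left(H{\left(0 \right)} 3 - 7\right)\right) = \frac{5 \left(176 - \left(7 - \left(6 - 0\right) 3\right)\right)}{144} = \frac{5 \left(176 - \left(7 - \left(6 + 0\right) 3\right)\right)}{144} = \frac{5 \left(176 + \left(6 \cdot 3 - 7\right)\right)}{144} = \frac{5 \left(176 + \left(18 - 7\right)\right)}{144} = \frac{5 \left(176 + 11\right)}{144} = \frac{5}{144} \cdot 187 = \frac{935}{144}$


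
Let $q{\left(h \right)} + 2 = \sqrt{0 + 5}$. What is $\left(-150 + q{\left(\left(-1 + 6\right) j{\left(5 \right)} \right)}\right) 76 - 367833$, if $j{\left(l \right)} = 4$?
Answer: $-379385 + 76 \sqrt{5} \approx -3.7922 \cdot 10^{5}$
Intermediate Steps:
$q{\left(h \right)} = -2 + \sqrt{5}$ ($q{\left(h \right)} = -2 + \sqrt{0 + 5} = -2 + \sqrt{5}$)
$\left(-150 + q{\left(\left(-1 + 6\right) j{\left(5 \right)} \right)}\right) 76 - 367833 = \left(-150 - \left(2 - \sqrt{5}\right)\right) 76 - 367833 = \left(-152 + \sqrt{5}\right) 76 - 367833 = \left(-11552 + 76 \sqrt{5}\right) - 367833 = -379385 + 76 \sqrt{5}$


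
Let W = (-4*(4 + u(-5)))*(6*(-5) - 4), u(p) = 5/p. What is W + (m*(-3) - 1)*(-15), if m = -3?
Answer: 288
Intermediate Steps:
W = 408 (W = (-4*(4 + 5/(-5)))*(6*(-5) - 4) = (-4*(4 + 5*(-1/5)))*(-30 - 4) = -4*(4 - 1)*(-34) = -4*3*(-34) = -12*(-34) = 408)
W + (m*(-3) - 1)*(-15) = 408 + (-3*(-3) - 1)*(-15) = 408 + (9 - 1)*(-15) = 408 + 8*(-15) = 408 - 120 = 288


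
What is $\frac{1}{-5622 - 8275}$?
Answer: $- \frac{1}{13897} \approx -7.1958 \cdot 10^{-5}$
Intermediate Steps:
$\frac{1}{-5622 - 8275} = \frac{1}{-13897} = - \frac{1}{13897}$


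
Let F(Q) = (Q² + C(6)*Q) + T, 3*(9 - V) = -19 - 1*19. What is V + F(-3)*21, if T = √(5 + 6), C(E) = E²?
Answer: -6172/3 + 21*√11 ≈ -1987.7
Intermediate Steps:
T = √11 ≈ 3.3166
V = 65/3 (V = 9 - (-19 - 1*19)/3 = 9 - (-19 - 19)/3 = 9 - ⅓*(-38) = 9 + 38/3 = 65/3 ≈ 21.667)
F(Q) = √11 + Q² + 36*Q (F(Q) = (Q² + 6²*Q) + √11 = (Q² + 36*Q) + √11 = √11 + Q² + 36*Q)
V + F(-3)*21 = 65/3 + (√11 + (-3)² + 36*(-3))*21 = 65/3 + (√11 + 9 - 108)*21 = 65/3 + (-99 + √11)*21 = 65/3 + (-2079 + 21*√11) = -6172/3 + 21*√11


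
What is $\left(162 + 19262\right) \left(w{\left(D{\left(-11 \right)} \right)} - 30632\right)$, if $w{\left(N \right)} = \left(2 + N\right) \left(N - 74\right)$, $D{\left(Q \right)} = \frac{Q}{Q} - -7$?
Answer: $-607815808$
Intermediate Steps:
$D{\left(Q \right)} = 8$ ($D{\left(Q \right)} = 1 + 7 = 8$)
$w{\left(N \right)} = \left(-74 + N\right) \left(2 + N\right)$ ($w{\left(N \right)} = \left(2 + N\right) \left(-74 + N\right) = \left(-74 + N\right) \left(2 + N\right)$)
$\left(162 + 19262\right) \left(w{\left(D{\left(-11 \right)} \right)} - 30632\right) = \left(162 + 19262\right) \left(\left(-148 + 8^{2} - 576\right) - 30632\right) = 19424 \left(\left(-148 + 64 - 576\right) - 30632\right) = 19424 \left(-660 - 30632\right) = 19424 \left(-31292\right) = -607815808$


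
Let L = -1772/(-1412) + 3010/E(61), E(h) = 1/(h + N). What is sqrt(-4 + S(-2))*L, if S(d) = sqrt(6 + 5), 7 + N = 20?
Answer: 78627663*sqrt(-4 + sqrt(11))/353 ≈ 1.8413e+5*I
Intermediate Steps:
N = 13 (N = -7 + 20 = 13)
S(d) = sqrt(11)
E(h) = 1/(13 + h) (E(h) = 1/(h + 13) = 1/(13 + h))
L = 78627663/353 (L = -1772/(-1412) + 3010/(1/(13 + 61)) = -1772*(-1/1412) + 3010/(1/74) = 443/353 + 3010/(1/74) = 443/353 + 3010*74 = 443/353 + 222740 = 78627663/353 ≈ 2.2274e+5)
sqrt(-4 + S(-2))*L = sqrt(-4 + sqrt(11))*(78627663/353) = 78627663*sqrt(-4 + sqrt(11))/353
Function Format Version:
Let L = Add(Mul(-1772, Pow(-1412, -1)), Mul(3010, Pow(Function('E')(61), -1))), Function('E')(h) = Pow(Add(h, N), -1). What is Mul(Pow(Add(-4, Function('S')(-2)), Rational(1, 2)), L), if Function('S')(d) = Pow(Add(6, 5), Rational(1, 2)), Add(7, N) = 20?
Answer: Mul(Rational(78627663, 353), Pow(Add(-4, Pow(11, Rational(1, 2))), Rational(1, 2))) ≈ Mul(1.8413e+5, I)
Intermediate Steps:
N = 13 (N = Add(-7, 20) = 13)
Function('S')(d) = Pow(11, Rational(1, 2))
Function('E')(h) = Pow(Add(13, h), -1) (Function('E')(h) = Pow(Add(h, 13), -1) = Pow(Add(13, h), -1))
L = Rational(78627663, 353) (L = Add(Mul(-1772, Pow(-1412, -1)), Mul(3010, Pow(Pow(Add(13, 61), -1), -1))) = Add(Mul(-1772, Rational(-1, 1412)), Mul(3010, Pow(Pow(74, -1), -1))) = Add(Rational(443, 353), Mul(3010, Pow(Rational(1, 74), -1))) = Add(Rational(443, 353), Mul(3010, 74)) = Add(Rational(443, 353), 222740) = Rational(78627663, 353) ≈ 2.2274e+5)
Mul(Pow(Add(-4, Function('S')(-2)), Rational(1, 2)), L) = Mul(Pow(Add(-4, Pow(11, Rational(1, 2))), Rational(1, 2)), Rational(78627663, 353)) = Mul(Rational(78627663, 353), Pow(Add(-4, Pow(11, Rational(1, 2))), Rational(1, 2)))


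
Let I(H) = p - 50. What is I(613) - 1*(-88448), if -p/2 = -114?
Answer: 88626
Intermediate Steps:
p = 228 (p = -2*(-114) = 228)
I(H) = 178 (I(H) = 228 - 50 = 178)
I(613) - 1*(-88448) = 178 - 1*(-88448) = 178 + 88448 = 88626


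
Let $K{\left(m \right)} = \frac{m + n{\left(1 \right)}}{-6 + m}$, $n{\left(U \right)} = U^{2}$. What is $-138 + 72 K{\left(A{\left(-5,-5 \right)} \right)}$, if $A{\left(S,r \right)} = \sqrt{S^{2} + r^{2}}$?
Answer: $150 + 180 \sqrt{2} \approx 404.56$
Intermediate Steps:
$K{\left(m \right)} = \frac{1 + m}{-6 + m}$ ($K{\left(m \right)} = \frac{m + 1^{2}}{-6 + m} = \frac{m + 1}{-6 + m} = \frac{1 + m}{-6 + m}$)
$-138 + 72 K{\left(A{\left(-5,-5 \right)} \right)} = -138 + 72 \frac{1 + \sqrt{\left(-5\right)^{2} + \left(-5\right)^{2}}}{-6 + \sqrt{\left(-5\right)^{2} + \left(-5\right)^{2}}} = -138 + 72 \frac{1 + \sqrt{25 + 25}}{-6 + \sqrt{25 + 25}} = -138 + 72 \frac{1 + \sqrt{50}}{-6 + \sqrt{50}} = -138 + 72 \frac{1 + 5 \sqrt{2}}{-6 + 5 \sqrt{2}} = -138 + \frac{72 \left(1 + 5 \sqrt{2}\right)}{-6 + 5 \sqrt{2}}$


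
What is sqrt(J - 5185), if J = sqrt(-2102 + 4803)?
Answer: sqrt(-5185 + sqrt(2701)) ≈ 71.645*I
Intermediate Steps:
J = sqrt(2701) ≈ 51.971
sqrt(J - 5185) = sqrt(sqrt(2701) - 5185) = sqrt(-5185 + sqrt(2701))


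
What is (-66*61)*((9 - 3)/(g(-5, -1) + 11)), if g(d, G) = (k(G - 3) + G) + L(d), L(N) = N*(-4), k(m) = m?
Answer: -12078/13 ≈ -929.08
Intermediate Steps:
L(N) = -4*N
g(d, G) = -3 - 4*d + 2*G (g(d, G) = ((G - 3) + G) - 4*d = ((-3 + G) + G) - 4*d = (-3 + 2*G) - 4*d = -3 - 4*d + 2*G)
(-66*61)*((9 - 3)/(g(-5, -1) + 11)) = (-66*61)*((9 - 3)/((-3 - 4*(-5) + 2*(-1)) + 11)) = -24156/((-3 + 20 - 2) + 11) = -24156/(15 + 11) = -24156/26 = -4026*3/13 = -12078/13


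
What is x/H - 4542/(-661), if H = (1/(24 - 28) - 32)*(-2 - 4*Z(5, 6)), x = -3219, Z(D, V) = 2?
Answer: -441976/142115 ≈ -3.1100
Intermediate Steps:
H = 645/2 (H = (1/(24 - 28) - 32)*(-2 - 4*2) = (1/(-4) - 32)*(-2 - 8) = (-1/4 - 32)*(-10) = -129/4*(-10) = 645/2 ≈ 322.50)
x/H - 4542/(-661) = -3219/645/2 - 4542/(-661) = -3219*2/645 - 4542*(-1/661) = -2146/215 + 4542/661 = -441976/142115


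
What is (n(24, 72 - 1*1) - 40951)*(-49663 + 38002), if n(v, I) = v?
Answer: 477249747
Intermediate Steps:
(n(24, 72 - 1*1) - 40951)*(-49663 + 38002) = (24 - 40951)*(-49663 + 38002) = -40927*(-11661) = 477249747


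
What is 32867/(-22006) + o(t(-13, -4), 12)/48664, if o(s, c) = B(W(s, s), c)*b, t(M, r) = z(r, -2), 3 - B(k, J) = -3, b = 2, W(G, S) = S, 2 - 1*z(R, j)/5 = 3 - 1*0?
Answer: -99948476/66931249 ≈ -1.4933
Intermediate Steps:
z(R, j) = -5 (z(R, j) = 10 - 5*(3 - 1*0) = 10 - 5*(3 + 0) = 10 - 5*3 = 10 - 15 = -5)
B(k, J) = 6 (B(k, J) = 3 - 1*(-3) = 3 + 3 = 6)
t(M, r) = -5
o(s, c) = 12 (o(s, c) = 6*2 = 12)
32867/(-22006) + o(t(-13, -4), 12)/48664 = 32867/(-22006) + 12/48664 = 32867*(-1/22006) + 12*(1/48664) = -32867/22006 + 3/12166 = -99948476/66931249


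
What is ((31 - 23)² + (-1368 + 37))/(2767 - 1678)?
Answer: -1267/1089 ≈ -1.1635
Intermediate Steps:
((31 - 23)² + (-1368 + 37))/(2767 - 1678) = (8² - 1331)/1089 = (64 - 1331)*(1/1089) = -1267*1/1089 = -1267/1089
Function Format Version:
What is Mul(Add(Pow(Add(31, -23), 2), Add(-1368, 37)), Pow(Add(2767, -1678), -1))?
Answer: Rational(-1267, 1089) ≈ -1.1635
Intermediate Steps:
Mul(Add(Pow(Add(31, -23), 2), Add(-1368, 37)), Pow(Add(2767, -1678), -1)) = Mul(Add(Pow(8, 2), -1331), Pow(1089, -1)) = Mul(Add(64, -1331), Rational(1, 1089)) = Mul(-1267, Rational(1, 1089)) = Rational(-1267, 1089)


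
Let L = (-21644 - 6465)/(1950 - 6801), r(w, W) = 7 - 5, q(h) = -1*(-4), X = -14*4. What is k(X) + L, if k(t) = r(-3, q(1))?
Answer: 37811/4851 ≈ 7.7945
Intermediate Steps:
X = -56
q(h) = 4
r(w, W) = 2
k(t) = 2
L = 28109/4851 (L = -28109/(-4851) = -28109*(-1/4851) = 28109/4851 ≈ 5.7945)
k(X) + L = 2 + 28109/4851 = 37811/4851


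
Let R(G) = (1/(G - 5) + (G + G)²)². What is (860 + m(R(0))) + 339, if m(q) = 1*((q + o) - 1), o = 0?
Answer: 29951/25 ≈ 1198.0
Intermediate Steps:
R(G) = (1/(-5 + G) + 4*G²)² (R(G) = (1/(-5 + G) + (2*G)²)² = (1/(-5 + G) + 4*G²)²)
m(q) = -1 + q (m(q) = 1*((q + 0) - 1) = 1*(q - 1) = 1*(-1 + q) = -1 + q)
(860 + m(R(0))) + 339 = (860 + (-1 + (1 - 20*0² + 4*0³)²/(-5 + 0)²)) + 339 = (860 + (-1 + (1 - 20*0 + 4*0)²/(-5)²)) + 339 = (860 + (-1 + (1 + 0 + 0)²/25)) + 339 = (860 + (-1 + (1/25)*1²)) + 339 = (860 + (-1 + (1/25)*1)) + 339 = (860 + (-1 + 1/25)) + 339 = (860 - 24/25) + 339 = 21476/25 + 339 = 29951/25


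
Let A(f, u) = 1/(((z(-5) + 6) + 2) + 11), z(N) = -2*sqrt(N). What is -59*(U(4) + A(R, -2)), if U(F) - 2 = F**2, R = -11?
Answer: -405743/381 - 118*I*sqrt(5)/381 ≈ -1064.9 - 0.69254*I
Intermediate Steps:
A(f, u) = 1/(19 - 2*I*sqrt(5)) (A(f, u) = 1/(((-2*I*sqrt(5) + 6) + 2) + 11) = 1/(((6 - 2*I*sqrt(5)) + 2) + 11) = 1/((8 - 2*I*sqrt(5)) + 11) = 1/(19 - 2*I*sqrt(5)))
U(F) = 2 + F**2
-59*(U(4) + A(R, -2)) = -59*((2 + 4**2) + (19/381 + 2*I*sqrt(5)/381)) = -59*((2 + 16) + (19/381 + 2*I*sqrt(5)/381)) = -59*(18 + (19/381 + 2*I*sqrt(5)/381)) = -59*(6877/381 + 2*I*sqrt(5)/381) = -405743/381 - 118*I*sqrt(5)/381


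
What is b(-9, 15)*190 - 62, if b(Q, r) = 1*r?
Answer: 2788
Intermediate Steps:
b(Q, r) = r
b(-9, 15)*190 - 62 = 15*190 - 62 = 2850 - 62 = 2788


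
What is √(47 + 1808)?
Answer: √1855 ≈ 43.070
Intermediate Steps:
√(47 + 1808) = √1855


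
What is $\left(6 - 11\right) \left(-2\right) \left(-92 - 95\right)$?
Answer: $-1870$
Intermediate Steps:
$\left(6 - 11\right) \left(-2\right) \left(-92 - 95\right) = \left(-5\right) \left(-2\right) \left(-92 - 95\right) = 10 \left(-187\right) = -1870$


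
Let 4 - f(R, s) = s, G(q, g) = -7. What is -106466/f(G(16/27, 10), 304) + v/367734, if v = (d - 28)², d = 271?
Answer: 1632036781/4596675 ≈ 355.05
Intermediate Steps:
v = 59049 (v = (271 - 28)² = 243² = 59049)
f(R, s) = 4 - s
-106466/f(G(16/27, 10), 304) + v/367734 = -106466/(4 - 1*304) + 59049/367734 = -106466/(4 - 304) + 59049*(1/367734) = -106466/(-300) + 19683/122578 = -106466*(-1/300) + 19683/122578 = 53233/150 + 19683/122578 = 1632036781/4596675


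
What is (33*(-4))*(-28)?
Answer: 3696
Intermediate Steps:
(33*(-4))*(-28) = -132*(-28) = 3696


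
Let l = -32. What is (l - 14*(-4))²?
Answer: 576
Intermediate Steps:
(l - 14*(-4))² = (-32 - 14*(-4))² = (-32 + 56)² = 24² = 576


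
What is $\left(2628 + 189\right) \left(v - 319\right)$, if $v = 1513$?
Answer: $3363498$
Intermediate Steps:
$\left(2628 + 189\right) \left(v - 319\right) = \left(2628 + 189\right) \left(1513 - 319\right) = 2817 \cdot 1194 = 3363498$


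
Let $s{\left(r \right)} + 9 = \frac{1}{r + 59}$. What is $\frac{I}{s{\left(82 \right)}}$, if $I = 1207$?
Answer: $- \frac{170187}{1268} \approx -134.22$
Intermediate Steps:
$s{\left(r \right)} = -9 + \frac{1}{59 + r}$ ($s{\left(r \right)} = -9 + \frac{1}{r + 59} = -9 + \frac{1}{59 + r}$)
$\frac{I}{s{\left(82 \right)}} = \frac{1207}{\frac{1}{59 + 82} \left(-530 - 738\right)} = \frac{1207}{\frac{1}{141} \left(-530 - 738\right)} = \frac{1207}{\frac{1}{141} \left(-1268\right)} = \frac{1207}{- \frac{1268}{141}} = 1207 \left(- \frac{141}{1268}\right) = - \frac{170187}{1268}$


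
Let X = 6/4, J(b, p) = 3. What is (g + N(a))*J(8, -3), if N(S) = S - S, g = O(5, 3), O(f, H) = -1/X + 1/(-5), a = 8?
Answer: -13/5 ≈ -2.6000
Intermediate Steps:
X = 3/2 (X = 6*(1/4) = 3/2 ≈ 1.5000)
O(f, H) = -13/15 (O(f, H) = -1/3/2 + 1/(-5) = -1*2/3 + 1*(-1/5) = -2/3 - 1/5 = -13/15)
g = -13/15 ≈ -0.86667
N(S) = 0
(g + N(a))*J(8, -3) = (-13/15 + 0)*3 = -13/15*3 = -13/5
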